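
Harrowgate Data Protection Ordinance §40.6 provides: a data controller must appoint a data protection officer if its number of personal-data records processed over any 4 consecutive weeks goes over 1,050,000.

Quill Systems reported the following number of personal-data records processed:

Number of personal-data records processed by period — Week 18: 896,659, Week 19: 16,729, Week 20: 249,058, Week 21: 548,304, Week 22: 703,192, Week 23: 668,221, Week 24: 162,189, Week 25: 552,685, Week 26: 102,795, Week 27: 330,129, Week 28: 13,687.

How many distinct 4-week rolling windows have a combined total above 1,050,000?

7

Week 18–Week 21: 896,659 + 16,729 + 249,058 + 548,304 = 1,710,750 (over)
Week 19–Week 22: 16,729 + 249,058 + 548,304 + 703,192 = 1,517,283 (over)
Week 20–Week 23: 249,058 + 548,304 + 703,192 + 668,221 = 2,168,775 (over)
Week 21–Week 24: 548,304 + 703,192 + 668,221 + 162,189 = 2,081,906 (over)
Week 22–Week 25: 703,192 + 668,221 + 162,189 + 552,685 = 2,086,287 (over)
Week 23–Week 26: 668,221 + 162,189 + 552,685 + 102,795 = 1,485,890 (over)
Week 24–Week 27: 162,189 + 552,685 + 102,795 + 330,129 = 1,147,798 (over)
Week 25–Week 28: 552,685 + 102,795 + 330,129 + 13,687 = 999,296 (under)
7 windows exceed the threshold.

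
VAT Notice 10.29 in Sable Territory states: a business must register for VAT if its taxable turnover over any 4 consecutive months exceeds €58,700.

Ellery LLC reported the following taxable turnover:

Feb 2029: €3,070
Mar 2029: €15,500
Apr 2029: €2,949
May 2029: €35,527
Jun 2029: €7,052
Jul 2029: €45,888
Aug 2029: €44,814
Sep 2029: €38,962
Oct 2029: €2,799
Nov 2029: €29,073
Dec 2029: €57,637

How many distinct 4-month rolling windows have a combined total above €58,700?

Feb 2029–May 2029: €3,070 + €15,500 + €2,949 + €35,527 = €57,046 (under)
Mar 2029–Jun 2029: €15,500 + €2,949 + €35,527 + €7,052 = €61,028 (over)
Apr 2029–Jul 2029: €2,949 + €35,527 + €7,052 + €45,888 = €91,416 (over)
May 2029–Aug 2029: €35,527 + €7,052 + €45,888 + €44,814 = €133,281 (over)
Jun 2029–Sep 2029: €7,052 + €45,888 + €44,814 + €38,962 = €136,716 (over)
Jul 2029–Oct 2029: €45,888 + €44,814 + €38,962 + €2,799 = €132,463 (over)
Aug 2029–Nov 2029: €44,814 + €38,962 + €2,799 + €29,073 = €115,648 (over)
Sep 2029–Dec 2029: €38,962 + €2,799 + €29,073 + €57,637 = €128,471 (over)
7 windows exceed the threshold.

7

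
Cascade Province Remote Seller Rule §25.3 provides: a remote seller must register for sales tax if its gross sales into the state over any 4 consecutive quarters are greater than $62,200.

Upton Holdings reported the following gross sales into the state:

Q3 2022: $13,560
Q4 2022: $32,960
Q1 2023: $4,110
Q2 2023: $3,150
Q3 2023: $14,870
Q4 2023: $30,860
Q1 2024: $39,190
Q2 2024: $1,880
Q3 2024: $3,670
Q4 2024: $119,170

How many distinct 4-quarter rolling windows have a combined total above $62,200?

Q3 2022–Q2 2023: $13,560 + $32,960 + $4,110 + $3,150 = $53,780 (under)
Q4 2022–Q3 2023: $32,960 + $4,110 + $3,150 + $14,870 = $55,090 (under)
Q1 2023–Q4 2023: $4,110 + $3,150 + $14,870 + $30,860 = $52,990 (under)
Q2 2023–Q1 2024: $3,150 + $14,870 + $30,860 + $39,190 = $88,070 (over)
Q3 2023–Q2 2024: $14,870 + $30,860 + $39,190 + $1,880 = $86,800 (over)
Q4 2023–Q3 2024: $30,860 + $39,190 + $1,880 + $3,670 = $75,600 (over)
Q1 2024–Q4 2024: $39,190 + $1,880 + $3,670 + $119,170 = $163,910 (over)
4 windows exceed the threshold.

4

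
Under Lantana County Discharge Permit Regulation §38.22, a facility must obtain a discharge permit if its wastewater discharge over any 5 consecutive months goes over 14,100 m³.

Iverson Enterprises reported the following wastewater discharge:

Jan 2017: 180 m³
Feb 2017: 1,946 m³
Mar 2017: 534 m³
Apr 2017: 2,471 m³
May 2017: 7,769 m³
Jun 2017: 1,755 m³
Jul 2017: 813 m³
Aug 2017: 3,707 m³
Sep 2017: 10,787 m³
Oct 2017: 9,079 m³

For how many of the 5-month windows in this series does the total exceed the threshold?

4

Jan 2017–May 2017: 180 m³ + 1,946 m³ + 534 m³ + 2,471 m³ + 7,769 m³ = 12,900 m³ (under)
Feb 2017–Jun 2017: 1,946 m³ + 534 m³ + 2,471 m³ + 7,769 m³ + 1,755 m³ = 14,475 m³ (over)
Mar 2017–Jul 2017: 534 m³ + 2,471 m³ + 7,769 m³ + 1,755 m³ + 813 m³ = 13,342 m³ (under)
Apr 2017–Aug 2017: 2,471 m³ + 7,769 m³ + 1,755 m³ + 813 m³ + 3,707 m³ = 16,515 m³ (over)
May 2017–Sep 2017: 7,769 m³ + 1,755 m³ + 813 m³ + 3,707 m³ + 10,787 m³ = 24,831 m³ (over)
Jun 2017–Oct 2017: 1,755 m³ + 813 m³ + 3,707 m³ + 10,787 m³ + 9,079 m³ = 26,141 m³ (over)
4 windows exceed the threshold.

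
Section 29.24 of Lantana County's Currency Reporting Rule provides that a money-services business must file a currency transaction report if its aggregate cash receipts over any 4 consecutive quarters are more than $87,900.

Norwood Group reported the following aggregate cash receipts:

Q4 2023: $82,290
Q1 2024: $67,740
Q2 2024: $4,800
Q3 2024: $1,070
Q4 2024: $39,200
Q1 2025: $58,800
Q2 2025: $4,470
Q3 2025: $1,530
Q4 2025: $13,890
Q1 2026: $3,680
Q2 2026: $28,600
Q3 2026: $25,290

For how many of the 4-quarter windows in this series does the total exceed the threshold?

5

Q4 2023–Q3 2024: $82,290 + $67,740 + $4,800 + $1,070 = $155,900 (over)
Q1 2024–Q4 2024: $67,740 + $4,800 + $1,070 + $39,200 = $112,810 (over)
Q2 2024–Q1 2025: $4,800 + $1,070 + $39,200 + $58,800 = $103,870 (over)
Q3 2024–Q2 2025: $1,070 + $39,200 + $58,800 + $4,470 = $103,540 (over)
Q4 2024–Q3 2025: $39,200 + $58,800 + $4,470 + $1,530 = $104,000 (over)
Q1 2025–Q4 2025: $58,800 + $4,470 + $1,530 + $13,890 = $78,690 (under)
Q2 2025–Q1 2026: $4,470 + $1,530 + $13,890 + $3,680 = $23,570 (under)
Q3 2025–Q2 2026: $1,530 + $13,890 + $3,680 + $28,600 = $47,700 (under)
Q4 2025–Q3 2026: $13,890 + $3,680 + $28,600 + $25,290 = $71,460 (under)
5 windows exceed the threshold.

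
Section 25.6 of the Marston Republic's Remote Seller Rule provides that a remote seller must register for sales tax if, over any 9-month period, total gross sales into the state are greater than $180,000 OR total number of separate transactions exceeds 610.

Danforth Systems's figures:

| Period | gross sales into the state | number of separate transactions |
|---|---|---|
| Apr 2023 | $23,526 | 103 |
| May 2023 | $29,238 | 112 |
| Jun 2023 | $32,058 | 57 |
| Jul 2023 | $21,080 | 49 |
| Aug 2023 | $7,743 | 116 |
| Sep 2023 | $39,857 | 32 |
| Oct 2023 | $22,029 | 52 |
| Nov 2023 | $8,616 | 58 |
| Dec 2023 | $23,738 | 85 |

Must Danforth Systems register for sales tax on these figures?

Yes

Total gross sales into the state: $23,526 + $29,238 + $32,058 + $21,080 + $7,743 + $39,857 + $22,029 + $8,616 + $23,738 = $207,885 (> $180,000).
Total number of separate transactions: 103 + 112 + 57 + 49 + 116 + 32 + 52 + 58 + 85 = 664 (> 610).
The test is 'or': at least one threshold is exceeded.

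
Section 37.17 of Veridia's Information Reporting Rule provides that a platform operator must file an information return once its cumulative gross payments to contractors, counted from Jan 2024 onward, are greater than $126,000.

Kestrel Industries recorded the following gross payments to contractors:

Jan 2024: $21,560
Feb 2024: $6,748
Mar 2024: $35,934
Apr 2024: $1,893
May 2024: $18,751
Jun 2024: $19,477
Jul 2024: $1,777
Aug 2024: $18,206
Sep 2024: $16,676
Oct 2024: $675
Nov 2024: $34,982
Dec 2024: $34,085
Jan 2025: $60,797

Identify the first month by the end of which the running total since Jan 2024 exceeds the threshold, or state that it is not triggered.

Sep 2024

Through Jan 2024: $21,560
Through Feb 2024: $28,308
Through Mar 2024: $64,242
Through Apr 2024: $66,135
Through May 2024: $84,886
Through Jun 2024: $104,363
Through Jul 2024: $106,140
Through Aug 2024: $124,346
Through Sep 2024: $141,022 ← exceeds threshold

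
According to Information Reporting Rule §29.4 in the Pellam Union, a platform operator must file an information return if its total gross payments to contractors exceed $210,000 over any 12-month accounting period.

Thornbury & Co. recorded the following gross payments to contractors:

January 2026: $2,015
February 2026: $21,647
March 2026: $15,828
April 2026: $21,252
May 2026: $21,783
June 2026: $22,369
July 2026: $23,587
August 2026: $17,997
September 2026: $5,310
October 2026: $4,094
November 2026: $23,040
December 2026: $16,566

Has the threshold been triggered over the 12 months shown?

No

Total gross payments to contractors: $2,015 + $21,647 + $15,828 + $21,252 + $21,783 + $22,369 + $23,587 + $17,997 + $5,310 + $4,094 + $23,040 + $16,566 = $195,488.
$195,488 ≤ $210,000, so the threshold is not exceeded.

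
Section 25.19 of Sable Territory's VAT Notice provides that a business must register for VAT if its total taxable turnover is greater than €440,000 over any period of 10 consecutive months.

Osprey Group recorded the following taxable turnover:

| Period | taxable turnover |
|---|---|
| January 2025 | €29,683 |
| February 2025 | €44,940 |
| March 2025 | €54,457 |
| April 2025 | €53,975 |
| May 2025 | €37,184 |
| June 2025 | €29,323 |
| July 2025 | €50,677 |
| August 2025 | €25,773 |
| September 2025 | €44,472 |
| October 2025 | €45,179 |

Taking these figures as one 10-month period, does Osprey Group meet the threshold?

Total taxable turnover: €29,683 + €44,940 + €54,457 + €53,975 + €37,184 + €29,323 + €50,677 + €25,773 + €44,472 + €45,179 = €415,663.
€415,663 ≤ €440,000, so the threshold is not exceeded.

No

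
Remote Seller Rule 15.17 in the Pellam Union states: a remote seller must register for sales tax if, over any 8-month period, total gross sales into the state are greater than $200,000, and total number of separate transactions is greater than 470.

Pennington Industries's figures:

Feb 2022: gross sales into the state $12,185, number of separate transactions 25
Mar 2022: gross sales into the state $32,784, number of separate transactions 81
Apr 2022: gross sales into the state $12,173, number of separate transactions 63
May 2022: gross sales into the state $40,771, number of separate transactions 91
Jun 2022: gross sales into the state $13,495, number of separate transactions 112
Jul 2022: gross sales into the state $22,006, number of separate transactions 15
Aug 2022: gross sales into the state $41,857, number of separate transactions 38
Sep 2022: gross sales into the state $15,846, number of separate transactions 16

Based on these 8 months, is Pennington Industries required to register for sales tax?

Total gross sales into the state: $12,185 + $32,784 + $12,173 + $40,771 + $13,495 + $22,006 + $41,857 + $15,846 = $191,117 (≤ $200,000).
Total number of separate transactions: 25 + 81 + 63 + 91 + 112 + 15 + 38 + 16 = 441 (≤ 470).
The test is 'and': the rule requires both, and at least one is not exceeded.

No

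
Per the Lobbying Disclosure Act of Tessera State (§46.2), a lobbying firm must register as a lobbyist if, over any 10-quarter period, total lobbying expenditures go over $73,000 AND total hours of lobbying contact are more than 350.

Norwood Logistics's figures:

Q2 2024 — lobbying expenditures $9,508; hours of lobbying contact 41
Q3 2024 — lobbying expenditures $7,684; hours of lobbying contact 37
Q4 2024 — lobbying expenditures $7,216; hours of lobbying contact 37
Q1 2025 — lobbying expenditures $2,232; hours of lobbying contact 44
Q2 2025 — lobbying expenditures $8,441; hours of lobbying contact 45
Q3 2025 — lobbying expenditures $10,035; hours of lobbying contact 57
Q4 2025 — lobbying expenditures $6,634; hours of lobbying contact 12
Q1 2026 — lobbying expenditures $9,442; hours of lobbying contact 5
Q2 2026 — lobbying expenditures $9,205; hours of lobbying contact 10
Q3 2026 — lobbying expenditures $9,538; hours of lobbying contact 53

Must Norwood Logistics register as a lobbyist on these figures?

No

Total lobbying expenditures: $9,508 + $7,684 + $7,216 + $2,232 + $8,441 + $10,035 + $6,634 + $9,442 + $9,205 + $9,538 = $79,935 (> $73,000).
Total hours of lobbying contact: 41 + 37 + 37 + 44 + 45 + 57 + 12 + 5 + 10 + 53 = 341 (≤ 350).
The test is 'and': the rule requires both, and at least one is not exceeded.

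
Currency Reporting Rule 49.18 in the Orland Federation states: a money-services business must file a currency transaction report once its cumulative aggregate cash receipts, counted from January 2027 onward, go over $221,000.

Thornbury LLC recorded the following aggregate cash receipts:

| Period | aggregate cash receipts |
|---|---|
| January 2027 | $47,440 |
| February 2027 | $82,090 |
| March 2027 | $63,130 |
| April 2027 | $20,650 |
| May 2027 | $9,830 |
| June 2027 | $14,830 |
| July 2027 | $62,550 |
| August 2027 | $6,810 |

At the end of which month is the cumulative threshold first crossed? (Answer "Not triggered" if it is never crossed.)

May 2027

Through January 2027: $47,440
Through February 2027: $129,530
Through March 2027: $192,660
Through April 2027: $213,310
Through May 2027: $223,140 ← exceeds threshold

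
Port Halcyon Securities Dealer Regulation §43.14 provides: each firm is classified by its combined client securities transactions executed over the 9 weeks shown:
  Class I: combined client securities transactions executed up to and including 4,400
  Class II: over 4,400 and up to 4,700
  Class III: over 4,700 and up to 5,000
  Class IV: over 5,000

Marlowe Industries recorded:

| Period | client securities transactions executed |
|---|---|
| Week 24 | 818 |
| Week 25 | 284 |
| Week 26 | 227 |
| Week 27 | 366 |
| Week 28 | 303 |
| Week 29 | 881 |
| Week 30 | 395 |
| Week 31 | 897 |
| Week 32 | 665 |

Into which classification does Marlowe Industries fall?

Class III

Combined client securities transactions executed: 818 + 284 + 227 + 366 + 303 + 881 + 395 + 897 + 665 = 4,836.
4,700 < 4,836 ≤ 5,000, so Class III applies.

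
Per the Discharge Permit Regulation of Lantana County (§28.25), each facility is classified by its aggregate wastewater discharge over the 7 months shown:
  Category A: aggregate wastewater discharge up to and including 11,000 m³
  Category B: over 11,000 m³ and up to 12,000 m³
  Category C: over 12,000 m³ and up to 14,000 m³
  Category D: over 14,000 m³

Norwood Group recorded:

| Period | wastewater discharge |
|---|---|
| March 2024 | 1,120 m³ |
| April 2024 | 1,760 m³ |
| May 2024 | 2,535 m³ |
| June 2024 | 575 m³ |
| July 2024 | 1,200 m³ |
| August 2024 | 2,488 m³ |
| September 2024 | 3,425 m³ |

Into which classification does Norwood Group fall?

Category C

Aggregate wastewater discharge: 1,120 m³ + 1,760 m³ + 2,535 m³ + 575 m³ + 1,200 m³ + 2,488 m³ + 3,425 m³ = 13,103 m³.
12,000 m³ < 13,103 m³ ≤ 14,000 m³, so Category C applies.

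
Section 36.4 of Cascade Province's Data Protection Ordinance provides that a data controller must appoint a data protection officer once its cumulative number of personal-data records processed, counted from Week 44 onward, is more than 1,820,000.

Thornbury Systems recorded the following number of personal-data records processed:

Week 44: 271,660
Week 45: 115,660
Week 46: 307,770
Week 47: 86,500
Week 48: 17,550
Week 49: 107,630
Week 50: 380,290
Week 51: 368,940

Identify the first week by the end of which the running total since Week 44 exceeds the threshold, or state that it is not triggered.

Through Week 44: 271,660
Through Week 45: 387,320
Through Week 46: 695,090
Through Week 47: 781,590
Through Week 48: 799,140
Through Week 49: 906,770
Through Week 50: 1,287,060
Through Week 51: 1,656,000
Final cumulative total 1,656,000 ≤ 1,820,000; the threshold is never exceeded.

Not triggered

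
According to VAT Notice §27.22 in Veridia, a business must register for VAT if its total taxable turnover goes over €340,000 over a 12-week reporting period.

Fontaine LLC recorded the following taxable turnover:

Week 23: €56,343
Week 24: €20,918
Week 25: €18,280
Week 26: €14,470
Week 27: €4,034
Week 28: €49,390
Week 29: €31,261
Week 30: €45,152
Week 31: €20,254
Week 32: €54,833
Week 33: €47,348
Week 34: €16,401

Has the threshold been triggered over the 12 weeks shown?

Total taxable turnover: €56,343 + €20,918 + €18,280 + €14,470 + €4,034 + €49,390 + €31,261 + €45,152 + €20,254 + €54,833 + €47,348 + €16,401 = €378,684.
€378,684 > €340,000, so the threshold is exceeded.

Yes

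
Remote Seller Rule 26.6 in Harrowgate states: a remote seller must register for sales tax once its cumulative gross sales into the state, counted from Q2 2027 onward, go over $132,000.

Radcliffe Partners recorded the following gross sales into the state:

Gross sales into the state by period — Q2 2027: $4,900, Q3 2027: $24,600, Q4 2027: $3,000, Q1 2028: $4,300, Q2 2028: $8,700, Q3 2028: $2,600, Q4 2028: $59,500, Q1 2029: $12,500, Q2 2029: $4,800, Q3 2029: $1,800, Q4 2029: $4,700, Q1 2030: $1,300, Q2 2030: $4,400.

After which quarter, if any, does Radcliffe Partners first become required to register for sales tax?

Q1 2030

Through Q2 2027: $4,900
Through Q3 2027: $29,500
Through Q4 2027: $32,500
Through Q1 2028: $36,800
Through Q2 2028: $45,500
Through Q3 2028: $48,100
Through Q4 2028: $107,600
Through Q1 2029: $120,100
Through Q2 2029: $124,900
Through Q3 2029: $126,700
Through Q4 2029: $131,400
Through Q1 2030: $132,700 ← exceeds threshold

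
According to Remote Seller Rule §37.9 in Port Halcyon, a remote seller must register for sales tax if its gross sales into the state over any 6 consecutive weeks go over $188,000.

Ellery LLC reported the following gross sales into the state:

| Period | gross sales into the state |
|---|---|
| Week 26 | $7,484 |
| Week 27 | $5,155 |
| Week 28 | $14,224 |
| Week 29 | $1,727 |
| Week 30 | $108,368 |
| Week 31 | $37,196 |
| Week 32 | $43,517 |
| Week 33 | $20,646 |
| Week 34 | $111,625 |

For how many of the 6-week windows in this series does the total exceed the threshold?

Week 26–Week 31: $7,484 + $5,155 + $14,224 + $1,727 + $108,368 + $37,196 = $174,154 (under)
Week 27–Week 32: $5,155 + $14,224 + $1,727 + $108,368 + $37,196 + $43,517 = $210,187 (over)
Week 28–Week 33: $14,224 + $1,727 + $108,368 + $37,196 + $43,517 + $20,646 = $225,678 (over)
Week 29–Week 34: $1,727 + $108,368 + $37,196 + $43,517 + $20,646 + $111,625 = $323,079 (over)
3 windows exceed the threshold.

3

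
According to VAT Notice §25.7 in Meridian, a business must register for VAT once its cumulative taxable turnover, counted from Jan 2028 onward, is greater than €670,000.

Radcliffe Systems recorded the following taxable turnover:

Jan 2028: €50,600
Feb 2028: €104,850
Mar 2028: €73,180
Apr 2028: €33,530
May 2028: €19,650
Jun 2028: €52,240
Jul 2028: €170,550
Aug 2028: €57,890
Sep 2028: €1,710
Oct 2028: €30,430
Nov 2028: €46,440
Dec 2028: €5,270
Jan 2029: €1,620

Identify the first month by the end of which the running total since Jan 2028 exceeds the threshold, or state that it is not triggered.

Not triggered

Through Jan 2028: €50,600
Through Feb 2028: €155,450
Through Mar 2028: €228,630
Through Apr 2028: €262,160
Through May 2028: €281,810
Through Jun 2028: €334,050
Through Jul 2028: €504,600
Through Aug 2028: €562,490
Through Sep 2028: €564,200
Through Oct 2028: €594,630
Through Nov 2028: €641,070
Through Dec 2028: €646,340
Through Jan 2029: €647,960
Final cumulative total €647,960 ≤ €670,000; the threshold is never exceeded.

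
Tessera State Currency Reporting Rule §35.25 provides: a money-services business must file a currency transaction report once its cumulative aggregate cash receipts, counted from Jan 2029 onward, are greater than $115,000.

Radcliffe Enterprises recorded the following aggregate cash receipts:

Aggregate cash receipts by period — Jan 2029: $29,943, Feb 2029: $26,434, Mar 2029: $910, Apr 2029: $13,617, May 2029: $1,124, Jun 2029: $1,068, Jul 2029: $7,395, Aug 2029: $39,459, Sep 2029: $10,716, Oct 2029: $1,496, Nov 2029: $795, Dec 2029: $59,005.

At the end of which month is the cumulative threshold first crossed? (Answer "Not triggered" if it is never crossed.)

Aug 2029

Through Jan 2029: $29,943
Through Feb 2029: $56,377
Through Mar 2029: $57,287
Through Apr 2029: $70,904
Through May 2029: $72,028
Through Jun 2029: $73,096
Through Jul 2029: $80,491
Through Aug 2029: $119,950 ← exceeds threshold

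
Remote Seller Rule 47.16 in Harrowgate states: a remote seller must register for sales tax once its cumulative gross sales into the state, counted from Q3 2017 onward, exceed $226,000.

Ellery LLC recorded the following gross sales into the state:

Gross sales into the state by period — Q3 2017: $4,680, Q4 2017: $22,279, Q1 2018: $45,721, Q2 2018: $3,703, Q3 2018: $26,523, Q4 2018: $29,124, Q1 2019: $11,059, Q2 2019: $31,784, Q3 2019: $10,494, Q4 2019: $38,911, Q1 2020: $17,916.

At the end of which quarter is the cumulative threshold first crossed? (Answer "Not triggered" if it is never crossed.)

Through Q3 2017: $4,680
Through Q4 2017: $26,959
Through Q1 2018: $72,680
Through Q2 2018: $76,383
Through Q3 2018: $102,906
Through Q4 2018: $132,030
Through Q1 2019: $143,089
Through Q2 2019: $174,873
Through Q3 2019: $185,367
Through Q4 2019: $224,278
Through Q1 2020: $242,194 ← exceeds threshold

Q1 2020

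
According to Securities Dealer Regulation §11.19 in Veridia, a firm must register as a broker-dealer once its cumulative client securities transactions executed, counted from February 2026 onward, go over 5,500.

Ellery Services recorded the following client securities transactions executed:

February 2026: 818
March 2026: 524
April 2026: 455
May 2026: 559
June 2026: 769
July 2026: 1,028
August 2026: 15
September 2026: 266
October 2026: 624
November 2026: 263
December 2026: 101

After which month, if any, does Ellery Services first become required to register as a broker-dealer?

Through February 2026: 818
Through March 2026: 1,342
Through April 2026: 1,797
Through May 2026: 2,356
Through June 2026: 3,125
Through July 2026: 4,153
Through August 2026: 4,168
Through September 2026: 4,434
Through October 2026: 5,058
Through November 2026: 5,321
Through December 2026: 5,422
Final cumulative total 5,422 ≤ 5,500; the threshold is never exceeded.

Not triggered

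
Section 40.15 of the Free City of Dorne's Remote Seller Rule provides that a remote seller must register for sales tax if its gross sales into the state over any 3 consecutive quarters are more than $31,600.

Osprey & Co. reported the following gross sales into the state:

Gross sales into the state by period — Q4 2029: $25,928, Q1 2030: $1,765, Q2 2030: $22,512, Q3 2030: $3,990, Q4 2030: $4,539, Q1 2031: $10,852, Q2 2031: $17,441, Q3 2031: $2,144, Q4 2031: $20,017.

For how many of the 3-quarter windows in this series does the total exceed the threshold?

Q4 2029–Q2 2030: $25,928 + $1,765 + $22,512 = $50,205 (over)
Q1 2030–Q3 2030: $1,765 + $22,512 + $3,990 = $28,267 (under)
Q2 2030–Q4 2030: $22,512 + $3,990 + $4,539 = $31,041 (under)
Q3 2030–Q1 2031: $3,990 + $4,539 + $10,852 = $19,381 (under)
Q4 2030–Q2 2031: $4,539 + $10,852 + $17,441 = $32,832 (over)
Q1 2031–Q3 2031: $10,852 + $17,441 + $2,144 = $30,437 (under)
Q2 2031–Q4 2031: $17,441 + $2,144 + $20,017 = $39,602 (over)
3 windows exceed the threshold.

3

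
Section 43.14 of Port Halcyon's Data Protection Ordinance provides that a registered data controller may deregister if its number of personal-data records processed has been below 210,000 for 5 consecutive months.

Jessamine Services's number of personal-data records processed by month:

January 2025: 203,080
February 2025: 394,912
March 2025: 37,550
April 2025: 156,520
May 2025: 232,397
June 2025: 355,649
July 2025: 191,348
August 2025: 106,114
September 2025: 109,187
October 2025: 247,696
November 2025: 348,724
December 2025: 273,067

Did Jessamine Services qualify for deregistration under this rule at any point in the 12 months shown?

No

Months below 210,000: January 2025, March 2025, April 2025, July 2025, August 2025, September 2025.
Longest run of consecutive months below the threshold: 3.
3 < 5, so Jessamine Services never became eligible.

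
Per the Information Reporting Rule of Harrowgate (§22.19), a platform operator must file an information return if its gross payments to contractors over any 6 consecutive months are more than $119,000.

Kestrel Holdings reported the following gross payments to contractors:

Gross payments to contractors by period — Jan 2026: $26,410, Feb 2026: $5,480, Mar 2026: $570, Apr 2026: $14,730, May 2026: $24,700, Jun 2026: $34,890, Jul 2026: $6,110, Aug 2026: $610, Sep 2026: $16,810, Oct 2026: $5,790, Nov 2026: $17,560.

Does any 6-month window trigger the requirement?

No

Jan 2026–Jun 2026: $26,410 + $5,480 + $570 + $14,730 + $24,700 + $34,890 = $106,780 (under)
Feb 2026–Jul 2026: $5,480 + $570 + $14,730 + $24,700 + $34,890 + $6,110 = $86,480 (under)
Mar 2026–Aug 2026: $570 + $14,730 + $24,700 + $34,890 + $6,110 + $610 = $81,610 (under)
Apr 2026–Sep 2026: $14,730 + $24,700 + $34,890 + $6,110 + $610 + $16,810 = $97,850 (under)
May 2026–Oct 2026: $24,700 + $34,890 + $6,110 + $610 + $16,810 + $5,790 = $88,910 (under)
Jun 2026–Nov 2026: $34,890 + $6,110 + $610 + $16,810 + $5,790 + $17,560 = $81,770 (under)
No window exceeds $119,000.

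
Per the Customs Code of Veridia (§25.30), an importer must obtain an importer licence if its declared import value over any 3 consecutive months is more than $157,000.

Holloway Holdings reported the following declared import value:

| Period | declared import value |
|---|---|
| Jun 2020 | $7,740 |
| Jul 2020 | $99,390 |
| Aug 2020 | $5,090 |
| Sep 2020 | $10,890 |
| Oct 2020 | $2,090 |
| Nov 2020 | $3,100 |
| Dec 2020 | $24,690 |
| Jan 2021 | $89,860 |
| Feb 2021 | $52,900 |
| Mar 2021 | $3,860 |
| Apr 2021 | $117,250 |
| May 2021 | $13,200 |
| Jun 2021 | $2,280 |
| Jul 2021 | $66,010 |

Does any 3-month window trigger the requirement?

Yes

Jun 2020–Aug 2020: $7,740 + $99,390 + $5,090 = $112,220 (under)
Jul 2020–Sep 2020: $99,390 + $5,090 + $10,890 = $115,370 (under)
Aug 2020–Oct 2020: $5,090 + $10,890 + $2,090 = $18,070 (under)
Sep 2020–Nov 2020: $10,890 + $2,090 + $3,100 = $16,080 (under)
Oct 2020–Dec 2020: $2,090 + $3,100 + $24,690 = $29,880 (under)
Nov 2020–Jan 2021: $3,100 + $24,690 + $89,860 = $117,650 (under)
Dec 2020–Feb 2021: $24,690 + $89,860 + $52,900 = $167,450 (over)
Jan 2021–Mar 2021: $89,860 + $52,900 + $3,860 = $146,620 (under)
Feb 2021–Apr 2021: $52,900 + $3,860 + $117,250 = $174,010 (over)
Mar 2021–May 2021: $3,860 + $117,250 + $13,200 = $134,310 (under)
Apr 2021–Jun 2021: $117,250 + $13,200 + $2,280 = $132,730 (under)
May 2021–Jul 2021: $13,200 + $2,280 + $66,010 = $81,490 (under)
At least one window exceeds $157,000.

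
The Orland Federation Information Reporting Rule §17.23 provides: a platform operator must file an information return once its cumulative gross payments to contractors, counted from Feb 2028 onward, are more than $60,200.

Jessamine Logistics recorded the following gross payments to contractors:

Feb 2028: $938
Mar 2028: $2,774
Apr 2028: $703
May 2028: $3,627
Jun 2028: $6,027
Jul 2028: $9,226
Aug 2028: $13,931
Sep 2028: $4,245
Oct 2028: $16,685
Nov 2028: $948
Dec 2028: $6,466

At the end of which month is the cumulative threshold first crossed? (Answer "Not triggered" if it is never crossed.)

Through Feb 2028: $938
Through Mar 2028: $3,712
Through Apr 2028: $4,415
Through May 2028: $8,042
Through Jun 2028: $14,069
Through Jul 2028: $23,295
Through Aug 2028: $37,226
Through Sep 2028: $41,471
Through Oct 2028: $58,156
Through Nov 2028: $59,104
Through Dec 2028: $65,570 ← exceeds threshold

Dec 2028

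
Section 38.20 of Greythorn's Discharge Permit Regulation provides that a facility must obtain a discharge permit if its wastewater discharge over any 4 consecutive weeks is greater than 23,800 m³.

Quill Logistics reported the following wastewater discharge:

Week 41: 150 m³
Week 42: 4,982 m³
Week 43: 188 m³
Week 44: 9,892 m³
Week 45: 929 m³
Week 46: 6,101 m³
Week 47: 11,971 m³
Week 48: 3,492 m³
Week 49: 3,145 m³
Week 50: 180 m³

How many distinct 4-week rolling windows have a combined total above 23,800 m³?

Week 41–Week 44: 150 m³ + 4,982 m³ + 188 m³ + 9,892 m³ = 15,212 m³ (under)
Week 42–Week 45: 4,982 m³ + 188 m³ + 9,892 m³ + 929 m³ = 15,991 m³ (under)
Week 43–Week 46: 188 m³ + 9,892 m³ + 929 m³ + 6,101 m³ = 17,110 m³ (under)
Week 44–Week 47: 9,892 m³ + 929 m³ + 6,101 m³ + 11,971 m³ = 28,893 m³ (over)
Week 45–Week 48: 929 m³ + 6,101 m³ + 11,971 m³ + 3,492 m³ = 22,493 m³ (under)
Week 46–Week 49: 6,101 m³ + 11,971 m³ + 3,492 m³ + 3,145 m³ = 24,709 m³ (over)
Week 47–Week 50: 11,971 m³ + 3,492 m³ + 3,145 m³ + 180 m³ = 18,788 m³ (under)
2 windows exceed the threshold.

2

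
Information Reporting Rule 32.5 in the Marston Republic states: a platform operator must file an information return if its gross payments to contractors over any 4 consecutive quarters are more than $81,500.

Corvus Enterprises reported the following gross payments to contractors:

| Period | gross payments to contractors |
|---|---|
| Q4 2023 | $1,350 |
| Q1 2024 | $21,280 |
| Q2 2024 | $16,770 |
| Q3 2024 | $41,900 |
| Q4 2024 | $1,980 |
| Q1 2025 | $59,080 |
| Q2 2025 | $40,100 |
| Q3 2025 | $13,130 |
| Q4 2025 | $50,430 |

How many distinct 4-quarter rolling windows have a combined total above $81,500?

Q4 2023–Q3 2024: $1,350 + $21,280 + $16,770 + $41,900 = $81,300 (under)
Q1 2024–Q4 2024: $21,280 + $16,770 + $41,900 + $1,980 = $81,930 (over)
Q2 2024–Q1 2025: $16,770 + $41,900 + $1,980 + $59,080 = $119,730 (over)
Q3 2024–Q2 2025: $41,900 + $1,980 + $59,080 + $40,100 = $143,060 (over)
Q4 2024–Q3 2025: $1,980 + $59,080 + $40,100 + $13,130 = $114,290 (over)
Q1 2025–Q4 2025: $59,080 + $40,100 + $13,130 + $50,430 = $162,740 (over)
5 windows exceed the threshold.

5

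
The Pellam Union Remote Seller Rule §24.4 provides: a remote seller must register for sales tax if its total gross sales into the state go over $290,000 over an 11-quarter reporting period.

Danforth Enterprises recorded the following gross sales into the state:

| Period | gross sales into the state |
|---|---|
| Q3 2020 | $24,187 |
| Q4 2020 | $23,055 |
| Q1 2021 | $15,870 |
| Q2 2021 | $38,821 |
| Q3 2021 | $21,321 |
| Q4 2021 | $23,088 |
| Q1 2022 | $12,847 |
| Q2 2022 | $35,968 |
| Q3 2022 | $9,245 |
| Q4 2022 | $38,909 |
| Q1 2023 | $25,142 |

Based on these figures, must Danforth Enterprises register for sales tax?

No

Total gross sales into the state: $24,187 + $23,055 + $15,870 + $38,821 + $21,321 + $23,088 + $12,847 + $35,968 + $9,245 + $38,909 + $25,142 = $268,453.
$268,453 ≤ $290,000, so the threshold is not exceeded.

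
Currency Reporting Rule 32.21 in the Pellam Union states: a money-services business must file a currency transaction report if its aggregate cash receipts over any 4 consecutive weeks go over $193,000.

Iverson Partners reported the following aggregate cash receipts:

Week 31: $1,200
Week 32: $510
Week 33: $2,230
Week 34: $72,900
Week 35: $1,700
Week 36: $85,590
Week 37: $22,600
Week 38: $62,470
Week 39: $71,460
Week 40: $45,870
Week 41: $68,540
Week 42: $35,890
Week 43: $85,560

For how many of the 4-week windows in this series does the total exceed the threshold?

5

Week 31–Week 34: $1,200 + $510 + $2,230 + $72,900 = $76,840 (under)
Week 32–Week 35: $510 + $2,230 + $72,900 + $1,700 = $77,340 (under)
Week 33–Week 36: $2,230 + $72,900 + $1,700 + $85,590 = $162,420 (under)
Week 34–Week 37: $72,900 + $1,700 + $85,590 + $22,600 = $182,790 (under)
Week 35–Week 38: $1,700 + $85,590 + $22,600 + $62,470 = $172,360 (under)
Week 36–Week 39: $85,590 + $22,600 + $62,470 + $71,460 = $242,120 (over)
Week 37–Week 40: $22,600 + $62,470 + $71,460 + $45,870 = $202,400 (over)
Week 38–Week 41: $62,470 + $71,460 + $45,870 + $68,540 = $248,340 (over)
Week 39–Week 42: $71,460 + $45,870 + $68,540 + $35,890 = $221,760 (over)
Week 40–Week 43: $45,870 + $68,540 + $35,890 + $85,560 = $235,860 (over)
5 windows exceed the threshold.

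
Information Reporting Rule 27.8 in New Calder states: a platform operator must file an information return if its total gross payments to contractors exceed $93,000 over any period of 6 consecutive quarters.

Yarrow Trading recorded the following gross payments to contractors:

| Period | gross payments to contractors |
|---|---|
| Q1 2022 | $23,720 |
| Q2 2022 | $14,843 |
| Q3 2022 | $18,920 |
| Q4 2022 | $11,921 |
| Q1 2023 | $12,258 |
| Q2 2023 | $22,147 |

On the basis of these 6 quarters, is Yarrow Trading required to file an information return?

Yes

Total gross payments to contractors: $23,720 + $14,843 + $18,920 + $11,921 + $12,258 + $22,147 = $103,809.
$103,809 > $93,000, so the threshold is exceeded.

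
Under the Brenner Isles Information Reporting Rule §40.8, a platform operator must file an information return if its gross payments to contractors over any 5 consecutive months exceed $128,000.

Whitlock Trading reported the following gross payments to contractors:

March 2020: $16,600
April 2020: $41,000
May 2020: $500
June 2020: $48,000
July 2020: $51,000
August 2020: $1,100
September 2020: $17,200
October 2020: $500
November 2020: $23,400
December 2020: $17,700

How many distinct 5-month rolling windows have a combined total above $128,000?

March 2020–July 2020: $16,600 + $41,000 + $500 + $48,000 + $51,000 = $157,100 (over)
April 2020–August 2020: $41,000 + $500 + $48,000 + $51,000 + $1,100 = $141,600 (over)
May 2020–September 2020: $500 + $48,000 + $51,000 + $1,100 + $17,200 = $117,800 (under)
June 2020–October 2020: $48,000 + $51,000 + $1,100 + $17,200 + $500 = $117,800 (under)
July 2020–November 2020: $51,000 + $1,100 + $17,200 + $500 + $23,400 = $93,200 (under)
August 2020–December 2020: $1,100 + $17,200 + $500 + $23,400 + $17,700 = $59,900 (under)
2 windows exceed the threshold.

2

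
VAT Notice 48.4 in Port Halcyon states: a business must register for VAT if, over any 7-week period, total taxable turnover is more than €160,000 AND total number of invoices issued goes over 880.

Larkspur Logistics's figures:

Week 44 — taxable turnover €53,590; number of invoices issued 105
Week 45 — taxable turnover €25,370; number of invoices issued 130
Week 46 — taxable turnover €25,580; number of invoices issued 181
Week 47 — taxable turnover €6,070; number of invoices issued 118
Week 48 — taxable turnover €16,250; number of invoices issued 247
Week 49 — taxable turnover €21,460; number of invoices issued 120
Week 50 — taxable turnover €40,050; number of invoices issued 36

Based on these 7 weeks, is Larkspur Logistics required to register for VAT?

Total taxable turnover: €53,590 + €25,370 + €25,580 + €6,070 + €16,250 + €21,460 + €40,050 = €188,370 (> €160,000).
Total number of invoices issued: 105 + 130 + 181 + 118 + 247 + 120 + 36 = 937 (> 880).
The test is 'and': both thresholds are exceeded.

Yes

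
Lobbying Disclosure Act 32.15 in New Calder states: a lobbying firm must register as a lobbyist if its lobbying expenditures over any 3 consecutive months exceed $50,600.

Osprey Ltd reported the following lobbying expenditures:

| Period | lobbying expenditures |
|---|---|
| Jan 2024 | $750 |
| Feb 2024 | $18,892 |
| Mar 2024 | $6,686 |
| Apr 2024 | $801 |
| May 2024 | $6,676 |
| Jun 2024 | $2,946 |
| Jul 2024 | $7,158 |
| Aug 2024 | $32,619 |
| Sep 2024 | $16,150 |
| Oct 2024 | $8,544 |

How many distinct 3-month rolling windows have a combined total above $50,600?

2

Jan 2024–Mar 2024: $750 + $18,892 + $6,686 = $26,328 (under)
Feb 2024–Apr 2024: $18,892 + $6,686 + $801 = $26,379 (under)
Mar 2024–May 2024: $6,686 + $801 + $6,676 = $14,163 (under)
Apr 2024–Jun 2024: $801 + $6,676 + $2,946 = $10,423 (under)
May 2024–Jul 2024: $6,676 + $2,946 + $7,158 = $16,780 (under)
Jun 2024–Aug 2024: $2,946 + $7,158 + $32,619 = $42,723 (under)
Jul 2024–Sep 2024: $7,158 + $32,619 + $16,150 = $55,927 (over)
Aug 2024–Oct 2024: $32,619 + $16,150 + $8,544 = $57,313 (over)
2 windows exceed the threshold.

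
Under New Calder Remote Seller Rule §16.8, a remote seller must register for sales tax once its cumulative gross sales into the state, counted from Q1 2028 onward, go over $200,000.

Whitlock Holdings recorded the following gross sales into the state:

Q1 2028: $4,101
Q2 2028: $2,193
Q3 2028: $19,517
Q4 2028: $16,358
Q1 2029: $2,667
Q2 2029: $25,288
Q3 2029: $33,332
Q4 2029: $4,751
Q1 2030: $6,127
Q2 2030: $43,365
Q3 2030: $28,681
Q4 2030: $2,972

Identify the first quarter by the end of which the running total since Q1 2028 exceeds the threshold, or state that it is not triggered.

Not triggered

Through Q1 2028: $4,101
Through Q2 2028: $6,294
Through Q3 2028: $25,811
Through Q4 2028: $42,169
Through Q1 2029: $44,836
Through Q2 2029: $70,124
Through Q3 2029: $103,456
Through Q4 2029: $108,207
Through Q1 2030: $114,334
Through Q2 2030: $157,699
Through Q3 2030: $186,380
Through Q4 2030: $189,352
Final cumulative total $189,352 ≤ $200,000; the threshold is never exceeded.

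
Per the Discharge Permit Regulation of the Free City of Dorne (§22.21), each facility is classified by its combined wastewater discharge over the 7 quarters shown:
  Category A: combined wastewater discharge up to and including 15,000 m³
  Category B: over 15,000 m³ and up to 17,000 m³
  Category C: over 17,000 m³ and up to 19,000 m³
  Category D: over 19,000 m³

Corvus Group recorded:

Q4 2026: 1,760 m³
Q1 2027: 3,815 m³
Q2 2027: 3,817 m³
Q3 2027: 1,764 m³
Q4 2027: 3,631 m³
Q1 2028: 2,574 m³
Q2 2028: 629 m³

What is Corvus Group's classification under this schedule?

Combined wastewater discharge: 1,760 m³ + 3,815 m³ + 3,817 m³ + 1,764 m³ + 3,631 m³ + 2,574 m³ + 629 m³ = 17,990 m³.
17,000 m³ < 17,990 m³ ≤ 19,000 m³, so Category C applies.

Category C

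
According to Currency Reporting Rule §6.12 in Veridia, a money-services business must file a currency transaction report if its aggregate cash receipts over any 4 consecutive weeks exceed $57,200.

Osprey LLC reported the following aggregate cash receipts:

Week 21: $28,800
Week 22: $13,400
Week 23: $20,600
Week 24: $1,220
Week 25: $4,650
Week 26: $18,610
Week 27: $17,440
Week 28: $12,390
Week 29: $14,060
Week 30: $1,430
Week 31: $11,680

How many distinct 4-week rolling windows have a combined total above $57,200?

Week 21–Week 24: $28,800 + $13,400 + $20,600 + $1,220 = $64,020 (over)
Week 22–Week 25: $13,400 + $20,600 + $1,220 + $4,650 = $39,870 (under)
Week 23–Week 26: $20,600 + $1,220 + $4,650 + $18,610 = $45,080 (under)
Week 24–Week 27: $1,220 + $4,650 + $18,610 + $17,440 = $41,920 (under)
Week 25–Week 28: $4,650 + $18,610 + $17,440 + $12,390 = $53,090 (under)
Week 26–Week 29: $18,610 + $17,440 + $12,390 + $14,060 = $62,500 (over)
Week 27–Week 30: $17,440 + $12,390 + $14,060 + $1,430 = $45,320 (under)
Week 28–Week 31: $12,390 + $14,060 + $1,430 + $11,680 = $39,560 (under)
2 windows exceed the threshold.

2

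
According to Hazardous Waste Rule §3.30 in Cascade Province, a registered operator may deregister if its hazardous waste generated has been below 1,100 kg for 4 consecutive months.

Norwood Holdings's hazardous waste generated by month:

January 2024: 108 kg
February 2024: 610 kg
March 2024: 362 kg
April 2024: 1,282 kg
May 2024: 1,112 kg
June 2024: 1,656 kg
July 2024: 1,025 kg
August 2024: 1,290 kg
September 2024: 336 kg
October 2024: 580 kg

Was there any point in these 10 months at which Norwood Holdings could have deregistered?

Months below 1,100 kg: January 2024, February 2024, March 2024, July 2024, September 2024, October 2024.
Longest run of consecutive months below the threshold: 3.
3 < 4, so Norwood Holdings never became eligible.

No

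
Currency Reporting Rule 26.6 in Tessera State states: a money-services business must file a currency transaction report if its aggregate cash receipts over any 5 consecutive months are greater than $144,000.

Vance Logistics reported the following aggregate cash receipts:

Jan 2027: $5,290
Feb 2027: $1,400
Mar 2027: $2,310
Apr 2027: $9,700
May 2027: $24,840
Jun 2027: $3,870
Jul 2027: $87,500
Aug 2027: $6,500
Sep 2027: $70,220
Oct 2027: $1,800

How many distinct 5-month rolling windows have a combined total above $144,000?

2

Jan 2027–May 2027: $5,290 + $1,400 + $2,310 + $9,700 + $24,840 = $43,540 (under)
Feb 2027–Jun 2027: $1,400 + $2,310 + $9,700 + $24,840 + $3,870 = $42,120 (under)
Mar 2027–Jul 2027: $2,310 + $9,700 + $24,840 + $3,870 + $87,500 = $128,220 (under)
Apr 2027–Aug 2027: $9,700 + $24,840 + $3,870 + $87,500 + $6,500 = $132,410 (under)
May 2027–Sep 2027: $24,840 + $3,870 + $87,500 + $6,500 + $70,220 = $192,930 (over)
Jun 2027–Oct 2027: $3,870 + $87,500 + $6,500 + $70,220 + $1,800 = $169,890 (over)
2 windows exceed the threshold.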